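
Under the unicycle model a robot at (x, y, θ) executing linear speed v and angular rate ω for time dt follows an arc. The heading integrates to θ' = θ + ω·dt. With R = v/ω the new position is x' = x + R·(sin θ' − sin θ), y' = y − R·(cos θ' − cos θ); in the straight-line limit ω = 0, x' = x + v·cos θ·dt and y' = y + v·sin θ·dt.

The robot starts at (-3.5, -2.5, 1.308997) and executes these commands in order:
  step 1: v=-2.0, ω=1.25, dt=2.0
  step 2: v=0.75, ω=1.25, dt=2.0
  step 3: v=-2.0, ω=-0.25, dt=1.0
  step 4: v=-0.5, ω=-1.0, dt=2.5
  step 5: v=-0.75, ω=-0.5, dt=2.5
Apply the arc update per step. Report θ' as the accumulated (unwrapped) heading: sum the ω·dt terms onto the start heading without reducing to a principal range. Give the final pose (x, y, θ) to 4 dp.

step 1: θ'=3.8090 (R=-1.6000) → pose (-0.9642, -4.1708, 3.8090)
step 2: θ'=6.3090 (R=0.6000) → pose (-0.5773, -5.2419, 6.3090)
step 3: θ'=6.0590 (R=8.0000) → pose (-2.5623, -5.0443, 6.0590)
step 4: θ'=3.5590 (R=0.5000) → pose (-2.6539, -4.0998, 3.5590)
step 5: θ'=2.3090 (R=1.5000) → pose (-0.9363, -4.4615, 2.3090)

(-0.9363, -4.4615, 2.3090)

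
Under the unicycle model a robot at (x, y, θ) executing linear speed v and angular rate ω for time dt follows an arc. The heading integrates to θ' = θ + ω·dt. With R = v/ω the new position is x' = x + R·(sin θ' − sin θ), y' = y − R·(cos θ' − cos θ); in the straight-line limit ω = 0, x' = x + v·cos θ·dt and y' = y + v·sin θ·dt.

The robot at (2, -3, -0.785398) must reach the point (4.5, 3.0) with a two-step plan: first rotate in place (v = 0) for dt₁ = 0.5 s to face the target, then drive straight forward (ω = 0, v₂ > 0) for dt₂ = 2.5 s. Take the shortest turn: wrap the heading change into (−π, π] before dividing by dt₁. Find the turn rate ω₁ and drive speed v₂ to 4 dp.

heading to target = atan2(3−-3, 4.5−2) = 1.1760
Δθ = wrap(1.1760 − -0.7854) = 1.9614; ω₁ = Δθ/dt₁ = 3.9228
distance = √((4.5−2)² + (3−-3)²) = 6.5000; v₂ = distance/dt₂ = 2.6000

ω₁ = 3.9228, v₂ = 2.6000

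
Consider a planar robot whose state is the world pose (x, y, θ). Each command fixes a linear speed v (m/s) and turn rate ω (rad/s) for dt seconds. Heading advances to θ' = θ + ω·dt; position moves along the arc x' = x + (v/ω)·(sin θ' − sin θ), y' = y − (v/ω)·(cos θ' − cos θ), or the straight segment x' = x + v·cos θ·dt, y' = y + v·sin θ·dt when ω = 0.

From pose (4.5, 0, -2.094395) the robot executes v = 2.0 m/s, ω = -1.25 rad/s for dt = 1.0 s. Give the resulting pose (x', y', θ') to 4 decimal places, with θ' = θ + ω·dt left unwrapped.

(2.7921, -0.7672, -3.3444)

θ' = -2.0944 + -1.25·1.0 = -3.3444
R = v/ω = 2.0/-1.25 = -1.6000
x' = 4.5 + -1.6000·(sin -3.3444 − sin -2.0944) = 2.7921
y' = 0 − -1.6000·(cos -3.3444 − cos -2.0944) = -0.7672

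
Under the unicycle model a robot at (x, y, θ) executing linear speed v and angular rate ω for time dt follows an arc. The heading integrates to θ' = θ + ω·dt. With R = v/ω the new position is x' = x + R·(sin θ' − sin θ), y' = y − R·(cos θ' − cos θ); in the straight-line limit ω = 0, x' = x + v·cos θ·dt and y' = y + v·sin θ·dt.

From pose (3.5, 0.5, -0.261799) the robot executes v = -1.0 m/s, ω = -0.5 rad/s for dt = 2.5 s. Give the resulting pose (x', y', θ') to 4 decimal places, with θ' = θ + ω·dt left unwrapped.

θ' = -0.2618 + -0.5·2.5 = -1.5118
R = v/ω = -1.0/-0.5 = 2.0000
x' = 3.5 + 2.0000·(sin -1.5118 − sin -0.2618) = 2.0211
y' = 0.5 − 2.0000·(cos -1.5118 − cos -0.2618) = 2.3139

(2.0211, 2.3139, -1.5118)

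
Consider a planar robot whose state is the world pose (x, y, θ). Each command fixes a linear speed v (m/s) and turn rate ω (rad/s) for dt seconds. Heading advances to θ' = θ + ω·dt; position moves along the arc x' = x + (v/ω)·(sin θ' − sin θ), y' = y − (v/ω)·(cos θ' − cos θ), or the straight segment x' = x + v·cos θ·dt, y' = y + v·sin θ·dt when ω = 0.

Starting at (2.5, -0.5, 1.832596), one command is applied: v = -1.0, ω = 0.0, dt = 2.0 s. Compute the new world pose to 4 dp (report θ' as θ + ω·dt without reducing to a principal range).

θ' = 1.8326 + 0.0·2.0 = 1.8326
ω = 0 → straight: x' = 2.5 + -1.0·cos(1.8326)·2.0 = 3.0176
y' = -0.5 + -1.0·sin(1.8326)·2.0 = -2.4319

(3.0176, -2.4319, 1.8326)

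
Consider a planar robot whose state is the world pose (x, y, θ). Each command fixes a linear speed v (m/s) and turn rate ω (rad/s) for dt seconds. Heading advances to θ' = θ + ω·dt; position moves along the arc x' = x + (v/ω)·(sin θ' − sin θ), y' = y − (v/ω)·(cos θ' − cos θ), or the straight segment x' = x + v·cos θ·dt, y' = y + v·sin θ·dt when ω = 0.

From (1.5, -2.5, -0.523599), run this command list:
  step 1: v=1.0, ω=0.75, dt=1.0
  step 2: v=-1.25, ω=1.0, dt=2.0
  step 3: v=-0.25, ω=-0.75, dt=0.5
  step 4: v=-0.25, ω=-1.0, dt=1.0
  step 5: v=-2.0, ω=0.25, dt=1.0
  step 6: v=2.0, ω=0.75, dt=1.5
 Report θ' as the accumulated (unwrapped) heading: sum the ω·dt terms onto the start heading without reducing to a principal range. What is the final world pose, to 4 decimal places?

(0.3781, -3.7903, 2.2264)

step 1: θ'=0.2264 (R=1.3333) → pose (2.4660, -2.6446, 0.2264)
step 2: θ'=2.2264 (R=-1.2500) → pose (1.7557, -4.6248, 2.2264)
step 3: θ'=1.8514 (R=0.3333) → pose (1.8118, -4.7357, 1.8514)
step 4: θ'=0.8514 (R=0.2500) → pose (1.7596, -4.9696, 0.8514)
step 5: θ'=1.1014 (R=-8.0000) → pose (0.6425, -6.6223, 1.1014)
step 6: θ'=2.2264 (R=2.6667) → pose (0.3781, -3.7903, 2.2264)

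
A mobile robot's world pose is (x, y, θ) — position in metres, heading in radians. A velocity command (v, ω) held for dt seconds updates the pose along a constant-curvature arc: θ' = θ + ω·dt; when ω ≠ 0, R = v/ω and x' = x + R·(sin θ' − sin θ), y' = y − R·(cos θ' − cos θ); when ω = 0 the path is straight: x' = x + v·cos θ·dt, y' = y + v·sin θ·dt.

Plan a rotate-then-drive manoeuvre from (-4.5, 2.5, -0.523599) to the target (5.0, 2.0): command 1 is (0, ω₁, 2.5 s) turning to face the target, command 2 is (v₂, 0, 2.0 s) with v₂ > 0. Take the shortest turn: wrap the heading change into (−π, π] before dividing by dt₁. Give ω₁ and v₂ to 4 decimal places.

heading to target = atan2(2−2.5, 5−-4.5) = -0.0526
Δθ = wrap(-0.0526 − -0.5236) = 0.4710; ω₁ = Δθ/dt₁ = 0.1884
distance = √((5−-4.5)² + (2−2.5)²) = 9.5131; v₂ = distance/dt₂ = 4.7566

ω₁ = 0.1884, v₂ = 4.7566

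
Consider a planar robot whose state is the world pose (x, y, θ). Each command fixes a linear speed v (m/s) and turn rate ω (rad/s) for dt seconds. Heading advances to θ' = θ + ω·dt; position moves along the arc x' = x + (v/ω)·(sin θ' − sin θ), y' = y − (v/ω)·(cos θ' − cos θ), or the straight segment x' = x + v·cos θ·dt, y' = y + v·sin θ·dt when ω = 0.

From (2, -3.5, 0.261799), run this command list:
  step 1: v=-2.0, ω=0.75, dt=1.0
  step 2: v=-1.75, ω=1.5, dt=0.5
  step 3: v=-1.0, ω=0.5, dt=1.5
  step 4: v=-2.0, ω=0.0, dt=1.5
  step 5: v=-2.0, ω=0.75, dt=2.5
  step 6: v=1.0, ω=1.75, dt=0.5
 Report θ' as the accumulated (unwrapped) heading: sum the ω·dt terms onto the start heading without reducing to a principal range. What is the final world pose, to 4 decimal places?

(7.6344, -7.6844, 5.2618)

step 1: θ'=1.0118 (R=-2.6667) → pose (0.4294, -4.6616, 1.0118)
step 2: θ'=1.7618 (R=-1.1667) → pose (0.2731, -5.5018, 1.7618)
step 3: θ'=2.5118 (R=-2.0000) → pose (1.0587, -6.7384, 2.5118)
step 4: θ'=2.5118 (straight) → pose (3.4832, -8.5053, 2.5118)
step 5: θ'=4.3868 (R=-2.6667) → pose (7.5803, -7.2032, 4.3868)
step 6: θ'=5.2618 (R=0.5714) → pose (7.6344, -7.6844, 5.2618)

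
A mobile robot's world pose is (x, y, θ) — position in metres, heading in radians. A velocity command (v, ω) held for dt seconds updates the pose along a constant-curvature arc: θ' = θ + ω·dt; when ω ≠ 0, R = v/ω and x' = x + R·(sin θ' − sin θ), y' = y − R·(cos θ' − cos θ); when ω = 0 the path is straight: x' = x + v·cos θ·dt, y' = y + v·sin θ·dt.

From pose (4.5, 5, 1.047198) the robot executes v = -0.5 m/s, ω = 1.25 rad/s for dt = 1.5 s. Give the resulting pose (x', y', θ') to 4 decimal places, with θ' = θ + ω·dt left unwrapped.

(4.7594, 4.4096, 2.9222)

θ' = 1.0472 + 1.25·1.5 = 2.9222
R = v/ω = -0.5/1.25 = -0.4000
x' = 4.5 + -0.4000·(sin 2.9222 − sin 1.0472) = 4.7594
y' = 5 − -0.4000·(cos 2.9222 − cos 1.0472) = 4.4096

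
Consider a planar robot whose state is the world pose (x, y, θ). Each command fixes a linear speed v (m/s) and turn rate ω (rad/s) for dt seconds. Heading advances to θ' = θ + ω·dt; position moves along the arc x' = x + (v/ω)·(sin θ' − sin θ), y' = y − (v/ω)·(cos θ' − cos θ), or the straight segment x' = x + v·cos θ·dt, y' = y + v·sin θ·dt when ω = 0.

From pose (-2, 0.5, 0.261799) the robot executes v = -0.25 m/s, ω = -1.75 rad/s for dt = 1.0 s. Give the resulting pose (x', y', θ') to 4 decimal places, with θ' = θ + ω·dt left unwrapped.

θ' = 0.2618 + -1.75·1.0 = -1.4882
R = v/ω = -0.25/-1.75 = 0.1429
x' = -2 + 0.1429·(sin -1.4882 − sin 0.2618) = -2.1793
y' = 0.5 − 0.1429·(cos -1.4882 − cos 0.2618) = 0.6262

(-2.1793, 0.6262, -1.4882)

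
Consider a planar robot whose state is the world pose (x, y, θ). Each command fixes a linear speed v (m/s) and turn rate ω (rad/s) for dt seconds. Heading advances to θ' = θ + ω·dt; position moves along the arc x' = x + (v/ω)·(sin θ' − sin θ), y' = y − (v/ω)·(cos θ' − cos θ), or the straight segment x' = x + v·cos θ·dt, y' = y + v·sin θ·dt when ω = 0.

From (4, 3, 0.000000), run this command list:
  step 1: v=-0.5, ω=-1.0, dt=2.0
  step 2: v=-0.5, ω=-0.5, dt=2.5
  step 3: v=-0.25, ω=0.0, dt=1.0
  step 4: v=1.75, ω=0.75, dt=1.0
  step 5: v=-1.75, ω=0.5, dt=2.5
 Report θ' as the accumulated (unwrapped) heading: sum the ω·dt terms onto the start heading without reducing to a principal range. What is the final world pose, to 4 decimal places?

step 1: θ'=-2.0000 (R=0.5000) → pose (3.5454, 3.7081, -2.0000)
step 2: θ'=-3.2500 (R=1.0000) → pose (4.5628, 4.2861, -3.2500)
step 3: θ'=-3.2500 (straight) → pose (4.8114, 4.2590, -3.2500)
step 4: θ'=-2.5000 (R=2.3333) → pose (3.1625, 3.8087, -2.5000)
step 5: θ'=-1.2500 (R=-3.5000) → pose (4.3893, 7.7163, -1.2500)

(4.3893, 7.7163, -1.2500)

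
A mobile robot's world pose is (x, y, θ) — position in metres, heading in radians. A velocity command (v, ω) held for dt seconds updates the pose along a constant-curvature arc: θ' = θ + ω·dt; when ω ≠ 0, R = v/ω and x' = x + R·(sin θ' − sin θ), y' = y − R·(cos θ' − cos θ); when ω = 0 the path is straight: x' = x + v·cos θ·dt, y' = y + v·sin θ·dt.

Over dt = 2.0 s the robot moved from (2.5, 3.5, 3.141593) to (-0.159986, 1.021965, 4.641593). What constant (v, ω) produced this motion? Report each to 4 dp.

Δθ = 4.641593 − 3.141593 = 1.500000
ω = Δθ/dt = 1.500000/2.0 = 0.7500
R = Δx/(sin θ' − sin θ) = 2.6667
v = R·ω = 2.6667·0.7500 = 2.0000

v = 2.0000, ω = 0.7500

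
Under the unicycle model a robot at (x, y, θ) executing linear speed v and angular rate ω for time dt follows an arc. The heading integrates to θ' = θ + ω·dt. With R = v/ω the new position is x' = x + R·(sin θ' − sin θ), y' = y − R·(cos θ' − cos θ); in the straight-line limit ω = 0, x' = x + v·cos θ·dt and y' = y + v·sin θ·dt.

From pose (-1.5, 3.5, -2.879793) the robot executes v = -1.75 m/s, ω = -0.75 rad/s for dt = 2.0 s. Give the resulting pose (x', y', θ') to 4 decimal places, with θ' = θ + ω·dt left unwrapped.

(1.3094, 2.0080, -4.3798)

θ' = -2.8798 + -0.75·2.0 = -4.3798
R = v/ω = -1.75/-0.75 = 2.3333
x' = -1.5 + 2.3333·(sin -4.3798 − sin -2.8798) = 1.3094
y' = 3.5 − 2.3333·(cos -4.3798 − cos -2.8798) = 2.0080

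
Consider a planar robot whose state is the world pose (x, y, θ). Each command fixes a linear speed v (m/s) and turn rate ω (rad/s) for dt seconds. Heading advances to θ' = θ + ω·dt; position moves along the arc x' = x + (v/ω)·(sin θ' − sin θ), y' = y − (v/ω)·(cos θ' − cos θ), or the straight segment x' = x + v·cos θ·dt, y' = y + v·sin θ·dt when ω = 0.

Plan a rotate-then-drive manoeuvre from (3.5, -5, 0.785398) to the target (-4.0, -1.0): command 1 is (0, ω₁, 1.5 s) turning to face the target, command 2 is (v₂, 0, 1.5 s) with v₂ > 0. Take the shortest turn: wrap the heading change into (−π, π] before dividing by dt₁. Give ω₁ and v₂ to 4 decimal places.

heading to target = atan2(-1−-5, -4−3.5) = 2.6516
Δθ = wrap(2.6516 − 0.7854) = 1.8662; ω₁ = Δθ/dt₁ = 1.2442
distance = √((-4−3.5)² + (-1−-5)²) = 8.5000; v₂ = distance/dt₂ = 5.6667

ω₁ = 1.2442, v₂ = 5.6667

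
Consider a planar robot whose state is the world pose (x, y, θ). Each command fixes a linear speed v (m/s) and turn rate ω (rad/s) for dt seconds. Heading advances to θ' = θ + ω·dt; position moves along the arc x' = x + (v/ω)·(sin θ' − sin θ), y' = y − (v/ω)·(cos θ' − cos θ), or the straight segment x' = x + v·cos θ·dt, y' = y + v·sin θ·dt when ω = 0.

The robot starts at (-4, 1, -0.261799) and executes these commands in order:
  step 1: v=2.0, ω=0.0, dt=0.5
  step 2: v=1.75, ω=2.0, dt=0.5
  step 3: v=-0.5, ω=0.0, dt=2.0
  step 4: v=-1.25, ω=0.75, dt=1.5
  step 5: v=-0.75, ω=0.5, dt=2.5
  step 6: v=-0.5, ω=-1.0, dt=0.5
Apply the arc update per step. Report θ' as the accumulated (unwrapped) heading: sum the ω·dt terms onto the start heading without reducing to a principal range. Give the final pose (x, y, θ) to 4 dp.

(-1.8011, -2.5820, 2.6132)

step 1: θ'=-0.2618 (straight) → pose (-3.0341, 0.7412, -0.2618)
step 2: θ'=0.7382 (R=0.8750) → pose (-2.2188, 0.9391, 0.7382)
step 3: θ'=0.7382 (straight) → pose (-2.9584, 0.2662, 0.7382)
step 4: θ'=1.8632 (R=-1.6667) → pose (-3.4328, -1.4470, 1.8632)
step 5: θ'=3.1132 (R=-1.5000) → pose (-2.0390, -2.5141, 3.1132)
step 6: θ'=2.6132 (R=0.5000) → pose (-1.8011, -2.5820, 2.6132)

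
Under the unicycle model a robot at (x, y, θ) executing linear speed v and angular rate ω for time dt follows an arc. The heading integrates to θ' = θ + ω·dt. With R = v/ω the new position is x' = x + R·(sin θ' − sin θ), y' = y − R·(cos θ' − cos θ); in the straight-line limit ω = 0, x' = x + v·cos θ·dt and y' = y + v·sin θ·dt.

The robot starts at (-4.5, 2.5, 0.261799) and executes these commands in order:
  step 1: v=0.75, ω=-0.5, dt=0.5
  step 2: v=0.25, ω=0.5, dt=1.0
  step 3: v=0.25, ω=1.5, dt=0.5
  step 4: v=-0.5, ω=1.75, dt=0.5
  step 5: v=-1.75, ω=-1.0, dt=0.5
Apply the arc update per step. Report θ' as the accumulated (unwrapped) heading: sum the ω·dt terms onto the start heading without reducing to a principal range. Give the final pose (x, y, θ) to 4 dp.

(-3.5132, 1.6465, 1.6368)

step 1: θ'=0.0118 (R=-1.5000) → pose (-4.1295, 2.5510, 0.0118)
step 2: θ'=0.5118 (R=0.5000) → pose (-3.8905, 2.6150, 0.5118)
step 3: θ'=1.2618 (R=0.1667) → pose (-3.8133, 2.7097, 1.2618)
step 4: θ'=2.1368 (R=-0.2857) → pose (-3.7823, 2.4696, 2.1368)
step 5: θ'=1.6368 (R=1.7500) → pose (-3.5132, 1.6465, 1.6368)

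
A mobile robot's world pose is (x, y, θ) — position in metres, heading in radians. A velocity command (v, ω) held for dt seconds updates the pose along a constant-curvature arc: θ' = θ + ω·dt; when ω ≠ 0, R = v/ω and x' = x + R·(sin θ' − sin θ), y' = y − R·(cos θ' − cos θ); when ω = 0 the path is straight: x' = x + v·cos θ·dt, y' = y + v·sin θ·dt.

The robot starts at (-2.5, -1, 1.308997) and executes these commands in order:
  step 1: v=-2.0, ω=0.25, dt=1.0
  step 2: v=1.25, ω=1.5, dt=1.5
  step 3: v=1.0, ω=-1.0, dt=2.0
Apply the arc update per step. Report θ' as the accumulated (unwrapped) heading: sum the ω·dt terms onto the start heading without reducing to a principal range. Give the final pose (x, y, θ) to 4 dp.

step 1: θ'=1.5590 (R=-8.0000) → pose (-2.7720, -2.9762, 1.5590)
step 2: θ'=3.8090 (R=0.8333) → pose (-4.1211, -2.3118, 3.8090)
step 3: θ'=1.8090 (R=-1.0000) → pose (-5.7118, -1.7623, 1.8090)

(-5.7118, -1.7623, 1.8090)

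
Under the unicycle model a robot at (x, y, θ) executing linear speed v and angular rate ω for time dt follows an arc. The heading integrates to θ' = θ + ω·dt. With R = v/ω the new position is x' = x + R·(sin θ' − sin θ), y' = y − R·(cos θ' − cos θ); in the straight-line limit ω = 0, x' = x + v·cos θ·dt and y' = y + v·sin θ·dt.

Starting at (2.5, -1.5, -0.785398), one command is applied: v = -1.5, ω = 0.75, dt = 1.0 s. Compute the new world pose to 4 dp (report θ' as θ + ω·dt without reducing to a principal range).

(1.1566, -0.9155, -0.0354)

θ' = -0.7854 + 0.75·1.0 = -0.0354
R = v/ω = -1.5/0.75 = -2.0000
x' = 2.5 + -2.0000·(sin -0.0354 − sin -0.7854) = 1.1566
y' = -1.5 − -2.0000·(cos -0.0354 − cos -0.7854) = -0.9155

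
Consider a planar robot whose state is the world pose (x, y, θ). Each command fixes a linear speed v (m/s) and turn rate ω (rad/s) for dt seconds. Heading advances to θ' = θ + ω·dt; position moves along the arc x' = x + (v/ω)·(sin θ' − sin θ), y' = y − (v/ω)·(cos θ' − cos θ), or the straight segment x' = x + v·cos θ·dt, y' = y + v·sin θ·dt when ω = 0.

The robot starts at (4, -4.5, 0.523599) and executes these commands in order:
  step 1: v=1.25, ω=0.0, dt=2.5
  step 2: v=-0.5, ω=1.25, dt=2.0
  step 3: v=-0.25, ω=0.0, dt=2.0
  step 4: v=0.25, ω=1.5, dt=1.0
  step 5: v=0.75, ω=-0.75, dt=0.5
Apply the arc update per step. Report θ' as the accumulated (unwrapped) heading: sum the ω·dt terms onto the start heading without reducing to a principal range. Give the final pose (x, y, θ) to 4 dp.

(7.0354, -4.2209, 4.1486)

step 1: θ'=0.5236 (straight) → pose (6.7063, -2.9375, 0.5236)
step 2: θ'=3.0236 (R=-0.4000) → pose (6.8592, -3.6811, 3.0236)
step 3: θ'=3.0236 (straight) → pose (7.3558, -3.7400, 3.0236)
step 4: θ'=4.5236 (R=0.1667) → pose (7.1724, -3.8742, 4.5236)
step 5: θ'=4.1486 (R=-1.0000) → pose (7.0354, -4.2209, 4.1486)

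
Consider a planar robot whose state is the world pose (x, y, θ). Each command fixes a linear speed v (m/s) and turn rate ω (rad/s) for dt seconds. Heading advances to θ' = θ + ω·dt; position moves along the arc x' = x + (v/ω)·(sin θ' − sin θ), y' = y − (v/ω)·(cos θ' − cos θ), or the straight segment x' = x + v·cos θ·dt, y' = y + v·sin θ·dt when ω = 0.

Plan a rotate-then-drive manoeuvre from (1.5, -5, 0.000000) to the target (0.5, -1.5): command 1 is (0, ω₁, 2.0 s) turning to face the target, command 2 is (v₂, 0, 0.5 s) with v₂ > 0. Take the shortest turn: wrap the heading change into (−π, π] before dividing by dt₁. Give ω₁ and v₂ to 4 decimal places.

heading to target = atan2(-1.5−-5, 0.5−1.5) = 1.8491
Δθ = wrap(1.8491 − 0.0000) = 1.8491; ω₁ = Δθ/dt₁ = 0.9245
distance = √((0.5−1.5)² + (-1.5−-5)²) = 3.6401; v₂ = distance/dt₂ = 7.2801

ω₁ = 0.9245, v₂ = 7.2801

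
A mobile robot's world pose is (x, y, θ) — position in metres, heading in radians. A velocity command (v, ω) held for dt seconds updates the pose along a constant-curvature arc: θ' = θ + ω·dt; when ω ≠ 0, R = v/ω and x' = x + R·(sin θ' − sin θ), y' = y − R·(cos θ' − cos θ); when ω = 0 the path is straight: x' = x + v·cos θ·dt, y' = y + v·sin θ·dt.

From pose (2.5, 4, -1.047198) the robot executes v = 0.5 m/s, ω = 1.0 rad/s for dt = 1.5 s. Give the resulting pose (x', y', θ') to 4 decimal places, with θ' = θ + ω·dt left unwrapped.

(3.1518, 3.8004, 0.4528)

θ' = -1.0472 + 1.0·1.5 = 0.4528
R = v/ω = 0.5/1.0 = 0.5000
x' = 2.5 + 0.5000·(sin 0.4528 − sin -1.0472) = 3.1518
y' = 4 − 0.5000·(cos 0.4528 − cos -1.0472) = 3.8004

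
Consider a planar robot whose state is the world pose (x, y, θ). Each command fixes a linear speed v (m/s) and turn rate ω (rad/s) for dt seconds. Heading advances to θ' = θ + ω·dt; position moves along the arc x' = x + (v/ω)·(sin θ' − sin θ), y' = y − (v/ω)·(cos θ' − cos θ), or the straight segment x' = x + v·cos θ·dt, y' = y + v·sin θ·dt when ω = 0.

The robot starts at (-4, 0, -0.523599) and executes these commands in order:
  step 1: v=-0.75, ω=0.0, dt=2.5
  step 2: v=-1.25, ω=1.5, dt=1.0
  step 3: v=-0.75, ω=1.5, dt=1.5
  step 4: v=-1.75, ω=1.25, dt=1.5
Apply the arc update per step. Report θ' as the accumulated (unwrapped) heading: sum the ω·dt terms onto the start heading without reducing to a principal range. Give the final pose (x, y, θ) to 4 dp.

step 1: θ'=-0.5236 (straight) → pose (-5.6238, 0.9375, -0.5236)
step 2: θ'=0.9764 (R=-0.8333) → pose (-6.7309, 0.6825, 0.9764)
step 3: θ'=3.2264 (R=-0.5000) → pose (-6.2743, -0.0957, 3.2264)
step 4: θ'=5.1014 (R=-1.4000) → pose (-5.0975, 1.8302, 5.1014)

(-5.0975, 1.8302, 5.1014)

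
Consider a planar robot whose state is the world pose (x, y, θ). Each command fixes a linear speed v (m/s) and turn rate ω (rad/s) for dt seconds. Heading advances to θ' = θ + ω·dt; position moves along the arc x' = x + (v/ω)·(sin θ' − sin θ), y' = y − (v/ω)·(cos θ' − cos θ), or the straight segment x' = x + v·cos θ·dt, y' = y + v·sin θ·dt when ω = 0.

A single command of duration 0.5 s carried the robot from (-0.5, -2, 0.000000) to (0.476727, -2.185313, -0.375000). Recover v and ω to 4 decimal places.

Δθ = -0.375000 − 0.000000 = -0.375000
ω = Δθ/dt = -0.375000/0.5 = -0.7500
R = Δx/(sin θ' − sin θ) = -2.6667
v = R·ω = -2.6667·-0.7500 = 2.0000

v = 2.0000, ω = -0.7500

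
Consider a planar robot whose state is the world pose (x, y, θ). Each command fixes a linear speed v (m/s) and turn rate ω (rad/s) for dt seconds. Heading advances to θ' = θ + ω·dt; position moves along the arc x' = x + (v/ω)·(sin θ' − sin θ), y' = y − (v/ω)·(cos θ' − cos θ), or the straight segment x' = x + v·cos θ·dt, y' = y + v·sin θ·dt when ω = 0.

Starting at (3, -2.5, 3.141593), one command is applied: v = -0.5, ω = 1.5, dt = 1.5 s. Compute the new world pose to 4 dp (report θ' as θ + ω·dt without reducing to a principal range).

θ' = 3.1416 + 1.5·1.5 = 5.3916
R = v/ω = -0.5/1.5 = -0.3333
x' = 3 + -0.3333·(sin 5.3916 − sin 3.1416) = 3.2594
y' = -2.5 − -0.3333·(cos 5.3916 − cos 3.1416) = -1.9573

(3.2594, -1.9573, 5.3916)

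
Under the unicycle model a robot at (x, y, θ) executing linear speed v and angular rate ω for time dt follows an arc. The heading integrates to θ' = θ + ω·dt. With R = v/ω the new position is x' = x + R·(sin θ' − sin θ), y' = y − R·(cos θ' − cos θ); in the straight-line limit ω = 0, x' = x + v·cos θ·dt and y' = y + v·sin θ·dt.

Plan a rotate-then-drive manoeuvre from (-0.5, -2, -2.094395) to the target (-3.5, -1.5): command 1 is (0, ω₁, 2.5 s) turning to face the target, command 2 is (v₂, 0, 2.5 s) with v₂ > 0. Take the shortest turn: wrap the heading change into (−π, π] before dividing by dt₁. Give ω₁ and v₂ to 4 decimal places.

ω₁ = -0.4849, v₂ = 1.2166

heading to target = atan2(-1.5−-2, -3.5−-0.5) = 2.9764
Δθ = wrap(2.9764 − -2.0944) = -1.2123; ω₁ = Δθ/dt₁ = -0.4849
distance = √((-3.5−-0.5)² + (-1.5−-2)²) = 3.0414; v₂ = distance/dt₂ = 1.2166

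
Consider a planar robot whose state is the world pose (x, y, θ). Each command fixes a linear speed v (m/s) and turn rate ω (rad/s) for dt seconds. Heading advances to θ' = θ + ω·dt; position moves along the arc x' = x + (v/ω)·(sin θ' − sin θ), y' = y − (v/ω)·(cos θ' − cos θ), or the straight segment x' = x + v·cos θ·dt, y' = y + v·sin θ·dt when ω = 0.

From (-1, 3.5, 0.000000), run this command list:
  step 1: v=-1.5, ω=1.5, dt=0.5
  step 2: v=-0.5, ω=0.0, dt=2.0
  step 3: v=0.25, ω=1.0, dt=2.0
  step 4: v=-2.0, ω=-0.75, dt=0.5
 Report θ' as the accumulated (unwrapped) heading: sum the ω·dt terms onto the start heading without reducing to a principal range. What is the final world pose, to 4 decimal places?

(-1.6563, 2.4200, 2.3750)

step 1: θ'=0.7500 (R=-1.0000) → pose (-1.6816, 3.2317, 0.7500)
step 2: θ'=0.7500 (straight) → pose (-2.4133, 2.5501, 0.7500)
step 3: θ'=2.7500 (R=0.2500) → pose (-2.4883, 2.9640, 2.7500)
step 4: θ'=2.3750 (R=2.6667) → pose (-1.6563, 2.4200, 2.3750)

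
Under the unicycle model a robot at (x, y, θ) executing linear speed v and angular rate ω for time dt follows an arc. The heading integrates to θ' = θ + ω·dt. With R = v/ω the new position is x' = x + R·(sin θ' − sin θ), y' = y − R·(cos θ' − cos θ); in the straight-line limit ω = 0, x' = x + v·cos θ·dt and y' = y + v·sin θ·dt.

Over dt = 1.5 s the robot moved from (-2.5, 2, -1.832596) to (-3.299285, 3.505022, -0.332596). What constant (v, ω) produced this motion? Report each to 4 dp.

Δθ = -0.332596 − -1.832596 = 1.500000
ω = Δθ/dt = 1.500000/1.5 = 1.0000
R = −Δy/(cos θ' − cos θ) = -1.2500
v = R·ω = -1.2500·1.0000 = -1.2500

v = -1.2500, ω = 1.0000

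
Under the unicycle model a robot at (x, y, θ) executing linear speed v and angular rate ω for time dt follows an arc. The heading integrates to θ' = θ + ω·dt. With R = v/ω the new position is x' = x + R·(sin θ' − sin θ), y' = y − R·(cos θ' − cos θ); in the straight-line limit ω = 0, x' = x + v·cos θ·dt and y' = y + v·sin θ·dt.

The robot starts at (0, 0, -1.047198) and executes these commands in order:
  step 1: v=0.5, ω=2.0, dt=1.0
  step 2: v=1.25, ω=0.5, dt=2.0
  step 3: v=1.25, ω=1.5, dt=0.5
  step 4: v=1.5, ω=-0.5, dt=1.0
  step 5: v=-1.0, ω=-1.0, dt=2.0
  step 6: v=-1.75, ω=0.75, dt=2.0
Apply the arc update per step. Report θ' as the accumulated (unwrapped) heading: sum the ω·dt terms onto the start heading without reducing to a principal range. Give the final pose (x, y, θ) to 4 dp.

(-3.3113, -0.4151, 1.7028)

step 1: θ'=0.9528 (R=0.2500) → pose (0.4203, -0.0199, 0.9528)
step 2: θ'=1.9528 (R=2.5000) → pose (0.7025, 2.3606, 1.9528)
step 3: θ'=2.7028 (R=0.8333) → pose (0.2832, 2.8043, 2.7028)
step 4: θ'=2.2028 (R=-3.0000) → pose (-0.8628, 3.7479, 2.2028)
step 5: θ'=0.2028 (R=1.0000) → pose (-1.4682, 2.1776, 0.2028)
step 6: θ'=1.7028 (R=-2.3333) → pose (-3.3113, -0.4151, 1.7028)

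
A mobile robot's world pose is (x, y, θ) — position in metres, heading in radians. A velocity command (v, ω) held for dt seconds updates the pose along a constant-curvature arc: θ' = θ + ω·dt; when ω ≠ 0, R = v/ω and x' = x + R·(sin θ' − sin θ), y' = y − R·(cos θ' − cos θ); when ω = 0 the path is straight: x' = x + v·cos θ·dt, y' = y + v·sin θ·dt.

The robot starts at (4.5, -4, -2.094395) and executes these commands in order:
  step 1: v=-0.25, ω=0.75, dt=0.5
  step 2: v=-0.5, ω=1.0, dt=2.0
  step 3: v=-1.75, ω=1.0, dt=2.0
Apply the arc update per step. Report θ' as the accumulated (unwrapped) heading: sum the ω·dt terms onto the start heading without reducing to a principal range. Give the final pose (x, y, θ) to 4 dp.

(3.0653, -6.1502, 2.2806)

step 1: θ'=-1.7194 (R=-0.3333) → pose (4.5410, -3.8827, -1.7194)
step 2: θ'=0.2806 (R=-0.5000) → pose (3.9080, -3.3282, 0.2806)
step 3: θ'=2.2806 (R=-1.7500) → pose (3.0653, -6.1502, 2.2806)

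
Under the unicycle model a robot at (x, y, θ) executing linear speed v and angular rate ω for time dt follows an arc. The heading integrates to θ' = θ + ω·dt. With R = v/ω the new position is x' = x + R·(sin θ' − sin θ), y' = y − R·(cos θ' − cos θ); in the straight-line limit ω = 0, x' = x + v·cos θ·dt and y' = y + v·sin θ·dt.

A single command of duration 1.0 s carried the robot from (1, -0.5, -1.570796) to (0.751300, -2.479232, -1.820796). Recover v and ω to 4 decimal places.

v = 2.0000, ω = -0.2500

Δθ = -1.820796 − -1.570796 = -0.250000
ω = Δθ/dt = -0.250000/1.0 = -0.2500
R = −Δy/(cos θ' − cos θ) = -8.0000
v = R·ω = -8.0000·-0.2500 = 2.0000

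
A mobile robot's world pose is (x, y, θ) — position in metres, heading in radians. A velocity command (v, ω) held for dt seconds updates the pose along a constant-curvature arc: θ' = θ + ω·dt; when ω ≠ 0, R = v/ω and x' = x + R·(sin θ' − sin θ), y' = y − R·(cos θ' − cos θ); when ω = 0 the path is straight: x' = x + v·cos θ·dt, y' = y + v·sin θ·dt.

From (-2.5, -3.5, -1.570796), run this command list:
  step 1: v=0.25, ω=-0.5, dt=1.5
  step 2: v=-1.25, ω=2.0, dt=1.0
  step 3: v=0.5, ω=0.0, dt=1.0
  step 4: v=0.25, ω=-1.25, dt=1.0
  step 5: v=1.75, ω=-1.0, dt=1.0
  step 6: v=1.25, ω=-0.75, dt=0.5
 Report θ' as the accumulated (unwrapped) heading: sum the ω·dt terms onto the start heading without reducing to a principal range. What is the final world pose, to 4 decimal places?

(-3.6637, -4.8741, -2.9458)

step 1: θ'=-2.3208 (R=-0.5000) → pose (-2.6342, -3.8408, -2.3208)
step 2: θ'=-0.3208 (R=-0.6250) → pose (-2.8944, -2.8217, -0.3208)
step 3: θ'=-0.3208 (straight) → pose (-2.4199, -2.9793, -0.3208)
step 4: θ'=-1.5708 (R=-0.2000) → pose (-2.2830, -3.1691, -1.5708)
step 5: θ'=-2.5708 (R=-1.7500) → pose (-3.0874, -4.6417, -2.5708)
step 6: θ'=-2.9458 (R=-1.6667) → pose (-3.6637, -4.8741, -2.9458)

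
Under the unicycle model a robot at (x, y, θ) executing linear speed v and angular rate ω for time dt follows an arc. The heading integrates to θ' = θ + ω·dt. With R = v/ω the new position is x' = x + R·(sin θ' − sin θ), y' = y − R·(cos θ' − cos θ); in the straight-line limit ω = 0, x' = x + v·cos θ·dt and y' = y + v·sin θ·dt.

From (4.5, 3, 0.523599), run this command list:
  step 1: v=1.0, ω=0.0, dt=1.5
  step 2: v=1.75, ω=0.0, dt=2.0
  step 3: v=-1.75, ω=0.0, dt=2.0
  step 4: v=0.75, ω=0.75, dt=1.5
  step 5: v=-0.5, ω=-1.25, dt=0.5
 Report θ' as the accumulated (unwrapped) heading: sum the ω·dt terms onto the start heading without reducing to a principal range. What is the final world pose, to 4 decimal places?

(6.2388, 4.4545, 1.0236)

step 1: θ'=0.5236 (straight) → pose (5.7990, 3.7500, 0.5236)
step 2: θ'=0.5236 (straight) → pose (8.8301, 5.5000, 0.5236)
step 3: θ'=0.5236 (straight) → pose (5.7990, 3.7500, 0.5236)
step 4: θ'=1.6486 (R=1.0000) → pose (6.2960, 4.6937, 1.6486)
step 5: θ'=1.0236 (R=0.4000) → pose (6.2388, 4.4545, 1.0236)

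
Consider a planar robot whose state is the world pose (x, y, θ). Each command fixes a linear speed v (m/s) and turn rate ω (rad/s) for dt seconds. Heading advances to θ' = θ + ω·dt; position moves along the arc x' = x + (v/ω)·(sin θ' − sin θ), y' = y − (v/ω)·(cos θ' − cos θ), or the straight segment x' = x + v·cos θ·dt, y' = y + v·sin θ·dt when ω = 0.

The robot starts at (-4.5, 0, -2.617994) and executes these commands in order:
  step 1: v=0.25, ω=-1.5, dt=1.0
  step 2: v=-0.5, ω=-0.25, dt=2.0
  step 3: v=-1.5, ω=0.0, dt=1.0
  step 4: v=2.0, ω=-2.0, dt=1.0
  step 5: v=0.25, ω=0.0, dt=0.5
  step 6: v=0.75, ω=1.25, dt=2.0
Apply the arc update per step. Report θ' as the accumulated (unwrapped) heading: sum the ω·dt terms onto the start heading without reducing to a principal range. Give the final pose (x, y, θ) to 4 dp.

(-2.1095, -0.4735, -4.1180)

step 1: θ'=-4.1180 (R=-0.1667) → pose (-4.7214, 0.0510, -4.1180)
step 2: θ'=-4.6180 (R=2.0000) → pose (-4.3873, -0.8805, -4.6180)
step 3: θ'=-4.6180 (straight) → pose (-4.2459, -2.3738, -4.6180)
step 4: θ'=-6.6180 (R=-1.0000) → pose (-2.9218, -1.3351, -6.6180)
step 5: θ'=-6.6180 (straight) → pose (-2.8037, -1.3762, -6.6180)
step 6: θ'=-4.1180 (R=0.6000) → pose (-2.1095, -0.4735, -4.1180)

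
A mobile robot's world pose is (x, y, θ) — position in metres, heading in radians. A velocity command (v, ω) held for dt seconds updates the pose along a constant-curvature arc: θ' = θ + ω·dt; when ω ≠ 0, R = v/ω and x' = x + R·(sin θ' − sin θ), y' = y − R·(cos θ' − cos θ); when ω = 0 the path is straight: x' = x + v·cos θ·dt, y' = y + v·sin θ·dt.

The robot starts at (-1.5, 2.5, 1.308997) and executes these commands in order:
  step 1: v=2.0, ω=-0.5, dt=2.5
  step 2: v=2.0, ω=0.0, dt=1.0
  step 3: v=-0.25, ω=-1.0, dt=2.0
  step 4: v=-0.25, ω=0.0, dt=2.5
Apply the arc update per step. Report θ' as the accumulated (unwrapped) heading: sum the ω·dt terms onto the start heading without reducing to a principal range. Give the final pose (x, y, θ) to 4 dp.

step 1: θ'=0.0590 (R=-4.0000) → pose (2.1279, 5.4578, 0.0590)
step 2: θ'=0.0590 (straight) → pose (4.1244, 5.5757, 0.0590)
step 3: θ'=-1.9410 (R=0.2500) → pose (3.8766, 5.9157, -1.9410)
step 4: θ'=-1.9410 (straight) → pose (4.1027, 6.4984, -1.9410)

(4.1027, 6.4984, -1.9410)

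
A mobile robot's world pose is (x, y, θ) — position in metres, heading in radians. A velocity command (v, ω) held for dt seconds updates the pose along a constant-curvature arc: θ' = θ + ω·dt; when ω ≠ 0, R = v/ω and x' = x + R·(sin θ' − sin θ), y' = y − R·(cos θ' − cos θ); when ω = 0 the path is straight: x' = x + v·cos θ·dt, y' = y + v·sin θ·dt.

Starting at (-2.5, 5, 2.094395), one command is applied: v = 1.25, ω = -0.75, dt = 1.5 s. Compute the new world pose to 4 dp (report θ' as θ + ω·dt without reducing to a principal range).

θ' = 2.0944 + -0.75·1.5 = 0.9694
R = v/ω = 1.25/-0.75 = -1.6667
x' = -2.5 + -1.6667·(sin 0.9694 − sin 2.0944) = -2.4309
y' = 5 − -1.6667·(cos 0.9694 − cos 2.0944) = 6.7763

(-2.4309, 6.7763, 0.9694)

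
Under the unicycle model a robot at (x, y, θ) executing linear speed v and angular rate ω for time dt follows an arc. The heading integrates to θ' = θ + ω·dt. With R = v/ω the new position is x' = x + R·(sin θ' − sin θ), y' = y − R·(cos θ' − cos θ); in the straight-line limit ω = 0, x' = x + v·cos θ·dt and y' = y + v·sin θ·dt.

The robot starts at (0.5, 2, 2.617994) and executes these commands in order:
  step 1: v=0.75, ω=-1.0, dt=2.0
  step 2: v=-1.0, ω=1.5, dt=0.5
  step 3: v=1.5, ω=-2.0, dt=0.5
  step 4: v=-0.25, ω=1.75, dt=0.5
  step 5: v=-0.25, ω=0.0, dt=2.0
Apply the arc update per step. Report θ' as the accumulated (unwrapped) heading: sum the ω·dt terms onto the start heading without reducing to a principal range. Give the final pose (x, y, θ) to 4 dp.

step 1: θ'=0.6180 (R=-0.7500) → pose (0.4404, 3.2608, 0.6180)
step 2: θ'=1.3680 (R=-0.6667) → pose (0.1737, 2.8517, 1.3680)
step 3: θ'=0.3680 (R=-0.7500) → pose (0.6385, 3.4004, 0.3680)
step 4: θ'=1.2430 (R=-0.1429) → pose (0.5547, 3.3131, 1.2430)
step 5: θ'=1.2430 (straight) → pose (0.3937, 2.8398, 1.2430)

(0.3937, 2.8398, 1.2430)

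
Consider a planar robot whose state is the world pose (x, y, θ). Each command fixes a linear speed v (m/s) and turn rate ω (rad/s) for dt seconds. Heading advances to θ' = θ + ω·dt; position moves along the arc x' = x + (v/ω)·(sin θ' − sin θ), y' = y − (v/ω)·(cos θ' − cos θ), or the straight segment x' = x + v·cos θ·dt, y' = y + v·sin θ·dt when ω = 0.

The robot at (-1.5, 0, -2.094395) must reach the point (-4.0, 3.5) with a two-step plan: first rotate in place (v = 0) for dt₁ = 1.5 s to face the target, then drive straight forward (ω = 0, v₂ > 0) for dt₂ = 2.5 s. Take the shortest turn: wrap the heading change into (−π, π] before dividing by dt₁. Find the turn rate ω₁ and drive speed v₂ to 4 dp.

heading to target = atan2(3.5−0, -4−-1.5) = 2.1910
Δθ = wrap(2.1910 − -2.0944) = -1.9977; ω₁ = Δθ/dt₁ = -1.3318
distance = √((-4−-1.5)² + (3.5−0)²) = 4.3012; v₂ = distance/dt₂ = 1.7205

ω₁ = -1.3318, v₂ = 1.7205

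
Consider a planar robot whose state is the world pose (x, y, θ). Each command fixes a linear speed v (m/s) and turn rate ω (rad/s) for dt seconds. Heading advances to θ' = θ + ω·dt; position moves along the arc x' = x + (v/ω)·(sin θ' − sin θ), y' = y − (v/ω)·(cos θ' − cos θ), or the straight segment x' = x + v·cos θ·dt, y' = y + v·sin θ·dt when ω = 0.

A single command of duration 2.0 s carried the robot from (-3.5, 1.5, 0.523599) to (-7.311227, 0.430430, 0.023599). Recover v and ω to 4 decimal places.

Δθ = 0.023599 − 0.523599 = -0.500000
ω = Δθ/dt = -0.500000/2.0 = -0.2500
R = Δx/(sin θ' − sin θ) = 8.0000
v = R·ω = 8.0000·-0.2500 = -2.0000

v = -2.0000, ω = -0.2500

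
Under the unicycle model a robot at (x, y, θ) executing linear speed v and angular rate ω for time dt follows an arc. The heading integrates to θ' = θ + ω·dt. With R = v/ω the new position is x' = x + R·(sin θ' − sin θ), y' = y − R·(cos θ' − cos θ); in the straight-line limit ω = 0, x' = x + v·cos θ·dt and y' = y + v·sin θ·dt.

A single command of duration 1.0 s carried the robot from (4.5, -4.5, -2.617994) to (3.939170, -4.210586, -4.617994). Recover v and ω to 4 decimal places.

Δθ = -4.617994 − -2.617994 = -2.000000
ω = Δθ/dt = -2.000000/1.0 = -2.0000
R = Δx/(sin θ' − sin θ) = -0.3750
v = R·ω = -0.3750·-2.0000 = 0.7500

v = 0.7500, ω = -2.0000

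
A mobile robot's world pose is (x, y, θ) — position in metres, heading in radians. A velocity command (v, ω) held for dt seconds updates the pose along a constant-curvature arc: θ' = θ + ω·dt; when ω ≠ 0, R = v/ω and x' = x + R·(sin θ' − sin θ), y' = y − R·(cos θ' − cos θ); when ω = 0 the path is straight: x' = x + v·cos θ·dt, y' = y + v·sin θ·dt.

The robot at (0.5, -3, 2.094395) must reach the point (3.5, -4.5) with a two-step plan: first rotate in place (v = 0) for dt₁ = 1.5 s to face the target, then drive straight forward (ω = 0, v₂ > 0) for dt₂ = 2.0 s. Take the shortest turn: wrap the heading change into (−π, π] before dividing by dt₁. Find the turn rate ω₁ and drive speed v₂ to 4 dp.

heading to target = atan2(-4.5−-3, 3.5−0.5) = -0.4636
Δθ = wrap(-0.4636 − 2.0944) = -2.5580; ω₁ = Δθ/dt₁ = -1.7054
distance = √((3.5−0.5)² + (-4.5−-3)²) = 3.3541; v₂ = distance/dt₂ = 1.6771

ω₁ = -1.7054, v₂ = 1.6771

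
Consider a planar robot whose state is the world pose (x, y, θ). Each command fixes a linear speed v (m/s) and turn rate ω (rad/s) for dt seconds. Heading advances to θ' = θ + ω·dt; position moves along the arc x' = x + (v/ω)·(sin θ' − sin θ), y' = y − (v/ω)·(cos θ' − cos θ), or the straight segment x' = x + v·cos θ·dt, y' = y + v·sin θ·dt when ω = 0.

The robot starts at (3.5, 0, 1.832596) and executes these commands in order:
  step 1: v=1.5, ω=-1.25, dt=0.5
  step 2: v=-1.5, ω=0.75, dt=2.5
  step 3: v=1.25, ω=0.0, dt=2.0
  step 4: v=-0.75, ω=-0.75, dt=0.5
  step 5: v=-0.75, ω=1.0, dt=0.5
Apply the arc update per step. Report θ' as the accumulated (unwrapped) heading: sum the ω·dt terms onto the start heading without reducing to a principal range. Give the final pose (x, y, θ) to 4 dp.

(3.5197, -1.9816, 3.2076)

step 1: θ'=1.2076 (R=-1.2000) → pose (3.5374, 0.7369, 1.2076)
step 2: θ'=3.0826 (R=-2.0000) → pose (5.2890, -1.9702, 3.0826)
step 3: θ'=3.0826 (straight) → pose (2.7933, -1.8227, 3.0826)
step 4: θ'=2.7076 (R=1.0000) → pose (3.1549, -1.9137, 2.7076)
step 5: θ'=3.2076 (R=-0.7500) → pose (3.5197, -1.9816, 3.2076)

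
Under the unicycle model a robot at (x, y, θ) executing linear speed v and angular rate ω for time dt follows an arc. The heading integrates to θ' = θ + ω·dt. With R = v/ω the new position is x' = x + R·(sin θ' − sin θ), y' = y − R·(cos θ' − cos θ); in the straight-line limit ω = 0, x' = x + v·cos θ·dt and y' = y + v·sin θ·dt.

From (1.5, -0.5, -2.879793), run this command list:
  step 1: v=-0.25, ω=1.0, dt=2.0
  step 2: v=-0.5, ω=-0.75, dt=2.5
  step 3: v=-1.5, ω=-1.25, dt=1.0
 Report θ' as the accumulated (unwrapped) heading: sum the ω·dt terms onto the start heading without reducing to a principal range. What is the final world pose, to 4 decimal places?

(3.2548, 0.6118, -4.0048)

step 1: θ'=-0.8798 (R=-0.2500) → pose (1.6279, -0.0992, -0.8798)
step 2: θ'=-2.7548 (R=0.6667) → pose (1.8902, 0.9431, -2.7548)
step 3: θ'=-4.0048 (R=1.2000) → pose (3.2548, 0.6118, -4.0048)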